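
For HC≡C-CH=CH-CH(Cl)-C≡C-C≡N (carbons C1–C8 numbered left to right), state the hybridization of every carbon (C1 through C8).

C1 sp, C2 sp, C3 sp2, C4 sp2, C5 sp3, C6 sp, C7 sp, C8 sp

C1: 2 σ bonds, plus two π bonds; 2 regions of electron density → sp.
C2: 2 σ bonds, plus two π bonds — 2 electron domains, sp.
C3 carries 3 σ bonds, plus one π bond, giving a steric number of 3, so it is sp2.
C4: 3 σ bonds, plus one π bond — 3 electron domains, sp2.
C5 — 4 σ bonds. Steric number 4, so sp3.
C6: 2 σ bonds, plus two π bonds — 2 electron domains, sp.
C7: 2 σ bonds, plus two π bonds; 2 regions of electron density → sp.
C8 has 2 σ bonds, plus two π bonds: steric number 2 → sp.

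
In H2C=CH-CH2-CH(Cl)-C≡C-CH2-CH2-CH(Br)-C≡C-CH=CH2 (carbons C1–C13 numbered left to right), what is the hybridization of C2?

C2 carries 3 σ bonds, plus one π bond, giving a steric number of 3, so it is sp2.

sp^2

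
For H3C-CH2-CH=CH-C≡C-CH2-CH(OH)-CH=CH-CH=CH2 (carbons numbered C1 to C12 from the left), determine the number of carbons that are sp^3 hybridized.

C1: sp3 ✓
C2: sp3 ✓
C3: sp2
C4: sp2
C5: sp
C6: sp
C7: sp3 ✓
C8: sp3 ✓
C9: sp2
C10: sp2
C11: sp2
C12: sp2
C1, C2, C7, C8 → 4 sp3 carbons.

4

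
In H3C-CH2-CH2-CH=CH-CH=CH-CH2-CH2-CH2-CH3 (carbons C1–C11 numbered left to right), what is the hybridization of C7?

sp^2

C7: 3 σ bonds, plus one π bond; 3 regions of electron density → sp2.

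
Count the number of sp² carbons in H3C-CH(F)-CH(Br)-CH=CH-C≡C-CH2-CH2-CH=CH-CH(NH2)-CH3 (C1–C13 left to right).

C1: sp3
C2: sp3
C3: sp3
C4: sp2 ✓
C5: sp2 ✓
C6: sp
C7: sp
C8: sp3
C9: sp3
C10: sp2 ✓
C11: sp2 ✓
C12: sp3
C13: sp3
C4, C5, C10, C11 → 4 sp2 carbons.

4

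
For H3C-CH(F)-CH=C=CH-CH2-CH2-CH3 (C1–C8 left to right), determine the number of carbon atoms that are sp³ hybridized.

C1: sp3 ✓
C2: sp3 ✓
C3: sp2
C4: sp
C5: sp2
C6: sp3 ✓
C7: sp3 ✓
C8: sp3 ✓
C1, C2, C6, C7, C8 → 5 sp3 carbons.

5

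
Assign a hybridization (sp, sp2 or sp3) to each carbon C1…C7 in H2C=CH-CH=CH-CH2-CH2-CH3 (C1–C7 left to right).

C1 is sp2: 3 σ bonds, plus one π bond, 3 electron-density regions.
C2 carries 3 σ bonds, plus one π bond, giving a steric number of 3, so it is sp2.
C3: 3 σ bonds, plus one π bond — 3 electron domains, sp2.
C4 has 3 σ bonds, plus one π bond: steric number 3 → sp2.
C5: 4 σ bonds — 4 electron domains, sp3.
C6: 4 σ bonds — 4 electron domains, sp3.
C7 has 4 σ bonds: steric number 4 → sp3.

C1 sp2, C2 sp2, C3 sp2, C4 sp2, C5 sp3, C6 sp3, C7 sp3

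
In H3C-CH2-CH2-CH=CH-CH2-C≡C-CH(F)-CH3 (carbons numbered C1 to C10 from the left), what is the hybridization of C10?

C10 — 4 σ bonds. Steric number 4, so sp3.

sp^3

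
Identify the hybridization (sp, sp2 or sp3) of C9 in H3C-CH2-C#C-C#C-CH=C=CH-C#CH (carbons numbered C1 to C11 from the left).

C9 has 3 σ bonds, plus one π bond: steric number 3 → sp2.

sp²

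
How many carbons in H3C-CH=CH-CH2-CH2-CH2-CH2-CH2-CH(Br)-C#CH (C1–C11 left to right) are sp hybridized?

2

C1: sp3
C2: sp2
C3: sp2
C4: sp3
C5: sp3
C6: sp3
C7: sp3
C8: sp3
C9: sp3
C10: sp ✓
C11: sp ✓
C10, C11 → 2 sp carbons.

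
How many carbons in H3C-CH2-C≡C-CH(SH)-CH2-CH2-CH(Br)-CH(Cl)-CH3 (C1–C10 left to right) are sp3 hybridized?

C1: sp3 ✓
C2: sp3 ✓
C3: sp
C4: sp
C5: sp3 ✓
C6: sp3 ✓
C7: sp3 ✓
C8: sp3 ✓
C9: sp3 ✓
C10: sp3 ✓
C1, C2, C5, C6, C7, C8, C9, C10 → 8 sp3 carbons.

8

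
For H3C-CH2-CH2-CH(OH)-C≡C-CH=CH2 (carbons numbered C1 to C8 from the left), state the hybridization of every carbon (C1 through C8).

C1 sp3, C2 sp3, C3 sp3, C4 sp3, C5 sp, C6 sp, C7 sp2, C8 sp2

C1 carries 4 σ bonds, giving a steric number of 4, so it is sp3.
C2 — 4 σ bonds. Steric number 4, so sp3.
C3 carries 4 σ bonds, giving a steric number of 4, so it is sp3.
C4 carries 4 σ bonds, giving a steric number of 4, so it is sp3.
C5 has 2 σ bonds, plus two π bonds: steric number 2 → sp.
C6 — 2 σ bonds, plus two π bonds. Steric number 2, so sp.
C7 carries 3 σ bonds, plus one π bond, giving a steric number of 3, so it is sp2.
C8 has 3 σ bonds, plus one π bond: steric number 3 → sp2.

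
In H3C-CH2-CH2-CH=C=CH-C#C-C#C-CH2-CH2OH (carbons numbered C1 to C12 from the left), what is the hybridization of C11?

C11 carries 4 σ bonds, giving a steric number of 4, so it is sp3.

sp³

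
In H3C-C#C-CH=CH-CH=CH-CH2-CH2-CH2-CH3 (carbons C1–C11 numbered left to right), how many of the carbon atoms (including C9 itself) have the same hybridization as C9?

C9 is sp3 (only σ bonds).
C1: sp3 ✓
C2: sp
C3: sp
C4: sp2
C5: sp2
C6: sp2
C7: sp2
C8: sp3 ✓
C9: sp3 ✓
C10: sp3 ✓
C11: sp3 ✓
5 carbons are sp3.

5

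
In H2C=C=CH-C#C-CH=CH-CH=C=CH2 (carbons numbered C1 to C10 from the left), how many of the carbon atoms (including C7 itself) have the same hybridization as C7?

6

C7 is sp2 (one π bond).
C1: sp2 ✓
C2: sp
C3: sp2 ✓
C4: sp
C5: sp
C6: sp2 ✓
C7: sp2 ✓
C8: sp2 ✓
C9: sp
C10: sp2 ✓
6 carbons are sp2.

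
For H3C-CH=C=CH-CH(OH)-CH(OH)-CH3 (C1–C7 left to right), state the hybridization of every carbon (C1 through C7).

C1 sp3, C2 sp2, C3 sp, C4 sp2, C5 sp3, C6 sp3, C7 sp3

C1 carries 4 σ bonds, giving a steric number of 4, so it is sp3.
C2 is sp2: 3 σ bonds, plus one π bond, 3 electron-density regions.
C3 — 2 σ bonds, plus two π bonds. Steric number 2, so sp.
C4 carries 3 σ bonds, plus one π bond, giving a steric number of 3, so it is sp2.
C5 has 4 σ bonds: steric number 4 → sp3.
C6: 4 σ bonds — 4 electron domains, sp3.
C7 — 4 σ bonds. Steric number 4, so sp3.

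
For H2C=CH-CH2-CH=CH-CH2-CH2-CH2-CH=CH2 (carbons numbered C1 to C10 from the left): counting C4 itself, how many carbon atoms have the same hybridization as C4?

C4 is sp2 (one π bond).
C1: sp2 ✓
C2: sp2 ✓
C3: sp3
C4: sp2 ✓
C5: sp2 ✓
C6: sp3
C7: sp3
C8: sp3
C9: sp2 ✓
C10: sp2 ✓
6 carbons are sp2.

6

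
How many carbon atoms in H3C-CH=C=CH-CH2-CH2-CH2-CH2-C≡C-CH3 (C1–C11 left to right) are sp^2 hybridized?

2

C1: sp3
C2: sp2 ✓
C3: sp
C4: sp2 ✓
C5: sp3
C6: sp3
C7: sp3
C8: sp3
C9: sp
C10: sp
C11: sp3
C2, C4 → 2 sp2 carbons.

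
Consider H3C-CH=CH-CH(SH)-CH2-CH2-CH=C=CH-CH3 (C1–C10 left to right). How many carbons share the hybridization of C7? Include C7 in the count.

4

C7 is sp2 (one π bond).
C1: sp3
C2: sp2 ✓
C3: sp2 ✓
C4: sp3
C5: sp3
C6: sp3
C7: sp2 ✓
C8: sp
C9: sp2 ✓
C10: sp3
4 carbons are sp2.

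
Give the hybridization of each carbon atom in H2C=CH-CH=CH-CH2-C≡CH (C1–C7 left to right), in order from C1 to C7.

C1 sp2, C2 sp2, C3 sp2, C4 sp2, C5 sp3, C6 sp, C7 sp

C1: 3 σ bonds, plus one π bond; 3 regions of electron density → sp2.
C2 has 3 σ bonds, plus one π bond: steric number 3 → sp2.
C3: 3 σ bonds, plus one π bond; 3 regions of electron density → sp2.
C4 (3 σ bonds, plus one π bond) has steric number 3: sp2.
C5 has 4 σ bonds: steric number 4 → sp3.
C6 carries 2 σ bonds, plus two π bonds, giving a steric number of 2, so it is sp.
C7 has 2 σ bonds, plus two π bonds: steric number 2 → sp.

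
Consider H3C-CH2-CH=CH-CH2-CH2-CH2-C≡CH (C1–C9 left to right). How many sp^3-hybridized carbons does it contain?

5

C1: sp3 ✓
C2: sp3 ✓
C3: sp2
C4: sp2
C5: sp3 ✓
C6: sp3 ✓
C7: sp3 ✓
C8: sp
C9: sp
C1, C2, C5, C6, C7 → 5 sp3 carbons.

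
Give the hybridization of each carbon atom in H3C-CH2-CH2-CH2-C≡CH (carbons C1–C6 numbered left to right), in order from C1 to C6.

C1 has 4 σ bonds: steric number 4 → sp3.
C2 is sp3: 4 σ bonds, 4 electron-density regions.
C3 carries 4 σ bonds, giving a steric number of 4, so it is sp3.
C4 carries 4 σ bonds, giving a steric number of 4, so it is sp3.
C5: 2 σ bonds, plus two π bonds — 2 electron domains, sp.
C6 — 2 σ bonds, plus two π bonds. Steric number 2, so sp.

C1 sp3, C2 sp3, C3 sp3, C4 sp3, C5 sp, C6 sp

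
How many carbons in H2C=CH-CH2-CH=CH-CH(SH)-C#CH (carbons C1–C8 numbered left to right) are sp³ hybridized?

C1: sp2
C2: sp2
C3: sp3 ✓
C4: sp2
C5: sp2
C6: sp3 ✓
C7: sp
C8: sp
C3, C6 → 2 sp3 carbons.

2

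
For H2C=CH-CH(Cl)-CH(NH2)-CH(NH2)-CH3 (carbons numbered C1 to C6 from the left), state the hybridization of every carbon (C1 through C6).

C1 sp2, C2 sp2, C3 sp3, C4 sp3, C5 sp3, C6 sp3

C1 has 3 σ bonds, plus one π bond: steric number 3 → sp2.
C2 carries 3 σ bonds, plus one π bond, giving a steric number of 3, so it is sp2.
C3 is sp3: 4 σ bonds, 4 electron-density regions.
C4 is sp3: 4 σ bonds, 4 electron-density regions.
C5 — 4 σ bonds. Steric number 4, so sp3.
C6 has 4 σ bonds: steric number 4 → sp3.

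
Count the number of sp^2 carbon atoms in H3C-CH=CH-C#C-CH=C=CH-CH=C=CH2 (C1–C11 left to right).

6

C1: sp3
C2: sp2 ✓
C3: sp2 ✓
C4: sp
C5: sp
C6: sp2 ✓
C7: sp
C8: sp2 ✓
C9: sp2 ✓
C10: sp
C11: sp2 ✓
C2, C3, C6, C8, C9, C11 → 6 sp2 carbons.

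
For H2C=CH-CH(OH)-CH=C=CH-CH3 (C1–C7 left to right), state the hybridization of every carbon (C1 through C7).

C1 — 3 σ bonds, plus one π bond. Steric number 3, so sp2.
C2: 3 σ bonds, plus one π bond — 3 electron domains, sp2.
C3 carries 4 σ bonds, giving a steric number of 4, so it is sp3.
C4 is sp2: 3 σ bonds, plus one π bond, 3 electron-density regions.
C5 carries 2 σ bonds, plus two π bonds, giving a steric number of 2, so it is sp.
C6 has 3 σ bonds, plus one π bond: steric number 3 → sp2.
C7 is sp3: 4 σ bonds, 4 electron-density regions.

C1 sp2, C2 sp2, C3 sp3, C4 sp2, C5 sp, C6 sp2, C7 sp3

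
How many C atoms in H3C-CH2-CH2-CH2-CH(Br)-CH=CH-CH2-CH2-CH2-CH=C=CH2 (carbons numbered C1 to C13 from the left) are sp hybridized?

C1: sp3
C2: sp3
C3: sp3
C4: sp3
C5: sp3
C6: sp2
C7: sp2
C8: sp3
C9: sp3
C10: sp3
C11: sp2
C12: sp ✓
C13: sp2
C12 → 1 sp carbon.

1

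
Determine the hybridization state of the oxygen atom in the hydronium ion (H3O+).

sp³

Three σ bonds + one lone pair = steric number 4 → sp3.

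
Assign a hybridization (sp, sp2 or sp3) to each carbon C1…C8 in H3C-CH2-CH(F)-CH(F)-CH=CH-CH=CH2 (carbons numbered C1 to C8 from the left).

C1 sp3, C2 sp3, C3 sp3, C4 sp3, C5 sp2, C6 sp2, C7 sp2, C8 sp2

C1: 4 σ bonds — 4 electron domains, sp3.
C2: 4 σ bonds; 4 regions of electron density → sp3.
C3: 4 σ bonds — 4 electron domains, sp3.
C4: 4 σ bonds — 4 electron domains, sp3.
C5 has 3 σ bonds, plus one π bond: steric number 3 → sp2.
C6 carries 3 σ bonds, plus one π bond, giving a steric number of 3, so it is sp2.
C7: 3 σ bonds, plus one π bond; 3 regions of electron density → sp2.
C8: 3 σ bonds, plus one π bond; 3 regions of electron density → sp2.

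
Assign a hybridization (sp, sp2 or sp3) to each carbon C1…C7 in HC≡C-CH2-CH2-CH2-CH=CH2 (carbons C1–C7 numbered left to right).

C1 sp, C2 sp, C3 sp3, C4 sp3, C5 sp3, C6 sp2, C7 sp2

C1: 2 σ bonds, plus two π bonds — 2 electron domains, sp.
C2 carries 2 σ bonds, plus two π bonds, giving a steric number of 2, so it is sp.
C3 (4 σ bonds) has steric number 4: sp3.
C4 (4 σ bonds) has steric number 4: sp3.
C5 — 4 σ bonds. Steric number 4, so sp3.
C6 — 3 σ bonds, plus one π bond. Steric number 3, so sp2.
C7 has 3 σ bonds, plus one π bond: steric number 3 → sp2.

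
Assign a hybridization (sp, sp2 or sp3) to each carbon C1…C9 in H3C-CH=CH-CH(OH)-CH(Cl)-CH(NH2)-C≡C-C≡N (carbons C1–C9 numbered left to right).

C1 sp3, C2 sp2, C3 sp2, C4 sp3, C5 sp3, C6 sp3, C7 sp, C8 sp, C9 sp

C1: 4 σ bonds; 4 regions of electron density → sp3.
C2: 3 σ bonds, plus one π bond; 3 regions of electron density → sp2.
C3 — 3 σ bonds, plus one π bond. Steric number 3, so sp2.
C4 carries 4 σ bonds, giving a steric number of 4, so it is sp3.
C5 carries 4 σ bonds, giving a steric number of 4, so it is sp3.
C6 (4 σ bonds) has steric number 4: sp3.
C7: 2 σ bonds, plus two π bonds; 2 regions of electron density → sp.
C8 — 2 σ bonds, plus two π bonds. Steric number 2, so sp.
C9 has 2 σ bonds, plus two π bonds: steric number 2 → sp.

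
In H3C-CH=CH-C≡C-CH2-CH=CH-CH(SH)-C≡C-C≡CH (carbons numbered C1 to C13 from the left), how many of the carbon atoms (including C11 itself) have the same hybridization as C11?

6

C11 is sp (two π bonds).
C1: sp3
C2: sp2
C3: sp2
C4: sp ✓
C5: sp ✓
C6: sp3
C7: sp2
C8: sp2
C9: sp3
C10: sp ✓
C11: sp ✓
C12: sp ✓
C13: sp ✓
6 carbons are sp.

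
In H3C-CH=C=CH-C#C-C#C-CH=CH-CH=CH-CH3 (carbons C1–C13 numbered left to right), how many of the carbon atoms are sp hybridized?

C1: sp3
C2: sp2
C3: sp ✓
C4: sp2
C5: sp ✓
C6: sp ✓
C7: sp ✓
C8: sp ✓
C9: sp2
C10: sp2
C11: sp2
C12: sp2
C13: sp3
C3, C5, C6, C7, C8 → 5 sp carbons.

5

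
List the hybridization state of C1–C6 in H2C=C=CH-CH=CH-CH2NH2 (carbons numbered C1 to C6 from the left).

C1 carries 3 σ bonds, plus one π bond, giving a steric number of 3, so it is sp2.
C2 — 2 σ bonds, plus two π bonds. Steric number 2, so sp.
C3: 3 σ bonds, plus one π bond; 3 regions of electron density → sp2.
C4 has 3 σ bonds, plus one π bond: steric number 3 → sp2.
C5 — 3 σ bonds, plus one π bond. Steric number 3, so sp2.
C6 — 4 σ bonds. Steric number 4, so sp3.

C1 sp2, C2 sp, C3 sp2, C4 sp2, C5 sp2, C6 sp3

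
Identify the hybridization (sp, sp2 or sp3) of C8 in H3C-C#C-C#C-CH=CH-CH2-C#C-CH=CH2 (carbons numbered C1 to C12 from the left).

C8 carries 4 σ bonds, giving a steric number of 4, so it is sp3.

sp^3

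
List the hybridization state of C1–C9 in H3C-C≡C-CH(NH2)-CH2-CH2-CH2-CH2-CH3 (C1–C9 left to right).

C1 carries 4 σ bonds, giving a steric number of 4, so it is sp3.
C2 is sp: 2 σ bonds, plus two π bonds, 2 electron-density regions.
C3: 2 σ bonds, plus two π bonds; 2 regions of electron density → sp.
C4 (4 σ bonds) has steric number 4: sp3.
C5 carries 4 σ bonds, giving a steric number of 4, so it is sp3.
C6 carries 4 σ bonds, giving a steric number of 4, so it is sp3.
C7 (4 σ bonds) has steric number 4: sp3.
C8 has 4 σ bonds: steric number 4 → sp3.
C9 has 4 σ bonds: steric number 4 → sp3.

C1 sp3, C2 sp, C3 sp, C4 sp3, C5 sp3, C6 sp3, C7 sp3, C8 sp3, C9 sp3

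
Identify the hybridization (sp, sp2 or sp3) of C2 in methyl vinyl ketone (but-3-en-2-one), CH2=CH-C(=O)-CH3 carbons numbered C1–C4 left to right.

sp2

C2 has 3 σ bonds, plus one π bond: steric number 3 → sp2.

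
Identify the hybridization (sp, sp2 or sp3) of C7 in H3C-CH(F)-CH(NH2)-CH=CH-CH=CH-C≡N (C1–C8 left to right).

C7 (3 σ bonds, plus one π bond) has steric number 3: sp2.

sp²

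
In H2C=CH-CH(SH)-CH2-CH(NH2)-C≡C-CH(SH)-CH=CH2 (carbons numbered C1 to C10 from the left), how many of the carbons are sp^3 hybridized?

4

C1: sp2
C2: sp2
C3: sp3 ✓
C4: sp3 ✓
C5: sp3 ✓
C6: sp
C7: sp
C8: sp3 ✓
C9: sp2
C10: sp2
C3, C4, C5, C8 → 4 sp3 carbons.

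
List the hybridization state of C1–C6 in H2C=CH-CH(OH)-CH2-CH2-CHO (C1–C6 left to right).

C1 is sp2: 3 σ bonds, plus one π bond, 3 electron-density regions.
C2: 3 σ bonds, plus one π bond — 3 electron domains, sp2.
C3 — 4 σ bonds. Steric number 4, so sp3.
C4 — 4 σ bonds. Steric number 4, so sp3.
C5 — 4 σ bonds. Steric number 4, so sp3.
C6: 3 σ bonds, plus one π bond; 3 regions of electron density → sp2.

C1 sp2, C2 sp2, C3 sp3, C4 sp3, C5 sp3, C6 sp2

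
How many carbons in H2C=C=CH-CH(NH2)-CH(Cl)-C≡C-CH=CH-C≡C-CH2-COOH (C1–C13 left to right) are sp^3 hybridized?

C1: sp2
C2: sp
C3: sp2
C4: sp3 ✓
C5: sp3 ✓
C6: sp
C7: sp
C8: sp2
C9: sp2
C10: sp
C11: sp
C12: sp3 ✓
C13: sp2
C4, C5, C12 → 3 sp3 carbons.

3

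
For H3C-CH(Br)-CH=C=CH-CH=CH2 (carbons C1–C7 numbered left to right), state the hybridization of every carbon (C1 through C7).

C1 sp3, C2 sp3, C3 sp2, C4 sp, C5 sp2, C6 sp2, C7 sp2

C1 (4 σ bonds) has steric number 4: sp3.
C2 has 4 σ bonds: steric number 4 → sp3.
C3: 3 σ bonds, plus one π bond; 3 regions of electron density → sp2.
C4 carries 2 σ bonds, plus two π bonds, giving a steric number of 2, so it is sp.
C5: 3 σ bonds, plus one π bond — 3 electron domains, sp2.
C6: 3 σ bonds, plus one π bond; 3 regions of electron density → sp2.
C7: 3 σ bonds, plus one π bond — 3 electron domains, sp2.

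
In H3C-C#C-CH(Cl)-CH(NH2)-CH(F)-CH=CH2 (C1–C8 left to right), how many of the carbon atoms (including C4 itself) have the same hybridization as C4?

4

C4 is sp3 (only σ bonds).
C1: sp3 ✓
C2: sp
C3: sp
C4: sp3 ✓
C5: sp3 ✓
C6: sp3 ✓
C7: sp2
C8: sp2
4 carbons are sp3.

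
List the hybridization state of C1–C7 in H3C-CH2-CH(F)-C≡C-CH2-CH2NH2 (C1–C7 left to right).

C1 sp3, C2 sp3, C3 sp3, C4 sp, C5 sp, C6 sp3, C7 sp3

C1: 4 σ bonds; 4 regions of electron density → sp3.
C2 carries 4 σ bonds, giving a steric number of 4, so it is sp3.
C3 is sp3: 4 σ bonds, 4 electron-density regions.
C4 carries 2 σ bonds, plus two π bonds, giving a steric number of 2, so it is sp.
C5 — 2 σ bonds, plus two π bonds. Steric number 2, so sp.
C6 — 4 σ bonds. Steric number 4, so sp3.
C7: 4 σ bonds; 4 regions of electron density → sp3.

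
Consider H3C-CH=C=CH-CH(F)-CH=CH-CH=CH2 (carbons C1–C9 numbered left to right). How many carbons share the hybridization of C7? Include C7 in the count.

6

C7 is sp2 (one π bond).
C1: sp3
C2: sp2 ✓
C3: sp
C4: sp2 ✓
C5: sp3
C6: sp2 ✓
C7: sp2 ✓
C8: sp2 ✓
C9: sp2 ✓
6 carbons are sp2.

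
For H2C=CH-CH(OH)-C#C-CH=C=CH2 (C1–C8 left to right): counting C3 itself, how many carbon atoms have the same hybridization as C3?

1

C3 is sp3 (only σ bonds).
C1: sp2
C2: sp2
C3: sp3 ✓
C4: sp
C5: sp
C6: sp2
C7: sp
C8: sp2
1 carbon is sp3.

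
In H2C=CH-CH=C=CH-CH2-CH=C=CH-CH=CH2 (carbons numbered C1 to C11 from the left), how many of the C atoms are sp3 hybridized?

1

C1: sp2
C2: sp2
C3: sp2
C4: sp
C5: sp2
C6: sp3 ✓
C7: sp2
C8: sp
C9: sp2
C10: sp2
C11: sp2
C6 → 1 sp3 carbon.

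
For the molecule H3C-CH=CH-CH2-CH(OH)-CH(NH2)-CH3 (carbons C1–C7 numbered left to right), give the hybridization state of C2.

C2 carries 3 σ bonds, plus one π bond, giving a steric number of 3, so it is sp2.

sp2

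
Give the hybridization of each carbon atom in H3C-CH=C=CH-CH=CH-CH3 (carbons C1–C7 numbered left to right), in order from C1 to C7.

C1 sp3, C2 sp2, C3 sp, C4 sp2, C5 sp2, C6 sp2, C7 sp3

C1 has 4 σ bonds: steric number 4 → sp3.
C2: 3 σ bonds, plus one π bond — 3 electron domains, sp2.
C3 carries 2 σ bonds, plus two π bonds, giving a steric number of 2, so it is sp.
C4 has 3 σ bonds, plus one π bond: steric number 3 → sp2.
C5: 3 σ bonds, plus one π bond; 3 regions of electron density → sp2.
C6 carries 3 σ bonds, plus one π bond, giving a steric number of 3, so it is sp2.
C7: 4 σ bonds; 4 regions of electron density → sp3.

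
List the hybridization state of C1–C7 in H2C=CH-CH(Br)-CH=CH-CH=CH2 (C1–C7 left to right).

C1 sp2, C2 sp2, C3 sp3, C4 sp2, C5 sp2, C6 sp2, C7 sp2

C1: 3 σ bonds, plus one π bond; 3 regions of electron density → sp2.
C2 is sp2: 3 σ bonds, plus one π bond, 3 electron-density regions.
C3 has 4 σ bonds: steric number 4 → sp3.
C4 (3 σ bonds, plus one π bond) has steric number 3: sp2.
C5 has 3 σ bonds, plus one π bond: steric number 3 → sp2.
C6: 3 σ bonds, plus one π bond; 3 regions of electron density → sp2.
C7 has 3 σ bonds, plus one π bond: steric number 3 → sp2.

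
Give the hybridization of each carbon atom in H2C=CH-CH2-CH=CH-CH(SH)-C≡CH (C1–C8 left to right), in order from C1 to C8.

C1 — 3 σ bonds, plus one π bond. Steric number 3, so sp2.
C2 carries 3 σ bonds, plus one π bond, giving a steric number of 3, so it is sp2.
C3 — 4 σ bonds. Steric number 4, so sp3.
C4 carries 3 σ bonds, plus one π bond, giving a steric number of 3, so it is sp2.
C5 — 3 σ bonds, plus one π bond. Steric number 3, so sp2.
C6: 4 σ bonds; 4 regions of electron density → sp3.
C7 carries 2 σ bonds, plus two π bonds, giving a steric number of 2, so it is sp.
C8 has 2 σ bonds, plus two π bonds: steric number 2 → sp.

C1 sp2, C2 sp2, C3 sp3, C4 sp2, C5 sp2, C6 sp3, C7 sp, C8 sp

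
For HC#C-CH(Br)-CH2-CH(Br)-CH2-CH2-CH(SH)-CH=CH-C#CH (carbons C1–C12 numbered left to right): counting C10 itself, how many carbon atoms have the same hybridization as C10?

C10 is sp2 (one π bond).
C1: sp
C2: sp
C3: sp3
C4: sp3
C5: sp3
C6: sp3
C7: sp3
C8: sp3
C9: sp2 ✓
C10: sp2 ✓
C11: sp
C12: sp
2 carbons are sp2.

2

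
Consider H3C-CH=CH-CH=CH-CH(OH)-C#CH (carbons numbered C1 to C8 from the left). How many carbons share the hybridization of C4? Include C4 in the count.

4

C4 is sp2 (one π bond).
C1: sp3
C2: sp2 ✓
C3: sp2 ✓
C4: sp2 ✓
C5: sp2 ✓
C6: sp3
C7: sp
C8: sp
4 carbons are sp2.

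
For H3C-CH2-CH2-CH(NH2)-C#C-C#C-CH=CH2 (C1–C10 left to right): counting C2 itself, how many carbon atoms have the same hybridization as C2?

4

C2 is sp3 (only σ bonds).
C1: sp3 ✓
C2: sp3 ✓
C3: sp3 ✓
C4: sp3 ✓
C5: sp
C6: sp
C7: sp
C8: sp
C9: sp2
C10: sp2
4 carbons are sp3.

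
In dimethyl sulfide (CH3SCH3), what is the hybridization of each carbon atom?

Each carbon atom has 4 σ bonds: steric number 4 → sp3.

sp³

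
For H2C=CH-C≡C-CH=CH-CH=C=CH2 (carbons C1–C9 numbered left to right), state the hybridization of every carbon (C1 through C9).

C1 sp2, C2 sp2, C3 sp, C4 sp, C5 sp2, C6 sp2, C7 sp2, C8 sp, C9 sp2

C1: 3 σ bonds, plus one π bond — 3 electron domains, sp2.
C2 carries 3 σ bonds, plus one π bond, giving a steric number of 3, so it is sp2.
C3: 2 σ bonds, plus two π bonds; 2 regions of electron density → sp.
C4 has 2 σ bonds, plus two π bonds: steric number 2 → sp.
C5 is sp2: 3 σ bonds, plus one π bond, 3 electron-density regions.
C6 (3 σ bonds, plus one π bond) has steric number 3: sp2.
C7 has 3 σ bonds, plus one π bond: steric number 3 → sp2.
C8: 2 σ bonds, plus two π bonds; 2 regions of electron density → sp.
C9: 3 σ bonds, plus one π bond — 3 electron domains, sp2.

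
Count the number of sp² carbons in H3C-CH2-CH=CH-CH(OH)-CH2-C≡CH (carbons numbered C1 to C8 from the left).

C1: sp3
C2: sp3
C3: sp2 ✓
C4: sp2 ✓
C5: sp3
C6: sp3
C7: sp
C8: sp
C3, C4 → 2 sp2 carbons.

2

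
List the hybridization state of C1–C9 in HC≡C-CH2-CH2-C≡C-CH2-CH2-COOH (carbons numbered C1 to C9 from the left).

C1 sp, C2 sp, C3 sp3, C4 sp3, C5 sp, C6 sp, C7 sp3, C8 sp3, C9 sp2

C1 (2 σ bonds, plus two π bonds) has steric number 2: sp.
C2 (2 σ bonds, plus two π bonds) has steric number 2: sp.
C3 is sp3: 4 σ bonds, 4 electron-density regions.
C4: 4 σ bonds; 4 regions of electron density → sp3.
C5 is sp: 2 σ bonds, plus two π bonds, 2 electron-density regions.
C6: 2 σ bonds, plus two π bonds; 2 regions of electron density → sp.
C7 carries 4 σ bonds, giving a steric number of 4, so it is sp3.
C8: 4 σ bonds; 4 regions of electron density → sp3.
C9 is sp2: 3 σ bonds, plus one π bond, 3 electron-density regions.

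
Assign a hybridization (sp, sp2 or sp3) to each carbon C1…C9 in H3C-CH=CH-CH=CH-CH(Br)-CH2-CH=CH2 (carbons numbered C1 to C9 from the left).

C1 sp3, C2 sp2, C3 sp2, C4 sp2, C5 sp2, C6 sp3, C7 sp3, C8 sp2, C9 sp2

C1 has 4 σ bonds: steric number 4 → sp3.
C2: 3 σ bonds, plus one π bond; 3 regions of electron density → sp2.
C3 is sp2: 3 σ bonds, plus one π bond, 3 electron-density regions.
C4 is sp2: 3 σ bonds, plus one π bond, 3 electron-density regions.
C5 carries 3 σ bonds, plus one π bond, giving a steric number of 3, so it is sp2.
C6 carries 4 σ bonds, giving a steric number of 4, so it is sp3.
C7: 4 σ bonds — 4 electron domains, sp3.
C8 — 3 σ bonds, plus one π bond. Steric number 3, so sp2.
C9 is sp2: 3 σ bonds, plus one π bond, 3 electron-density regions.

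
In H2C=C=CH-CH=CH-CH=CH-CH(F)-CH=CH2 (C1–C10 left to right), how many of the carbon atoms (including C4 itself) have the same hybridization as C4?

8

C4 is sp2 (one π bond).
C1: sp2 ✓
C2: sp
C3: sp2 ✓
C4: sp2 ✓
C5: sp2 ✓
C6: sp2 ✓
C7: sp2 ✓
C8: sp3
C9: sp2 ✓
C10: sp2 ✓
8 carbons are sp2.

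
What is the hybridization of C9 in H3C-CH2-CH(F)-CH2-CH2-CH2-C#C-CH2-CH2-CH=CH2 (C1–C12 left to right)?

sp^3

C9: 4 σ bonds — 4 electron domains, sp3.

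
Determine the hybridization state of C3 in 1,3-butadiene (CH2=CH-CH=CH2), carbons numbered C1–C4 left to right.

C3 — 3 σ bonds, plus one π bond. Steric number 3, so sp2.

sp^2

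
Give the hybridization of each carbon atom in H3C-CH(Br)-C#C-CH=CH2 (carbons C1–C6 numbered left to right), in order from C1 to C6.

C1 sp3, C2 sp3, C3 sp, C4 sp, C5 sp2, C6 sp2

C1: 4 σ bonds — 4 electron domains, sp3.
C2: 4 σ bonds — 4 electron domains, sp3.
C3: 2 σ bonds, plus two π bonds — 2 electron domains, sp.
C4: 2 σ bonds, plus two π bonds; 2 regions of electron density → sp.
C5 — 3 σ bonds, plus one π bond. Steric number 3, so sp2.
C6: 3 σ bonds, plus one π bond — 3 electron domains, sp2.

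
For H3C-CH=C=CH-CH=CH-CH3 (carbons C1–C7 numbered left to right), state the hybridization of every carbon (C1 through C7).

C1 sp3, C2 sp2, C3 sp, C4 sp2, C5 sp2, C6 sp2, C7 sp3

C1 — 4 σ bonds. Steric number 4, so sp3.
C2: 3 σ bonds, plus one π bond — 3 electron domains, sp2.
C3 — 2 σ bonds, plus two π bonds. Steric number 2, so sp.
C4 has 3 σ bonds, plus one π bond: steric number 3 → sp2.
C5 (3 σ bonds, plus one π bond) has steric number 3: sp2.
C6 (3 σ bonds, plus one π bond) has steric number 3: sp2.
C7 is sp3: 4 σ bonds, 4 electron-density regions.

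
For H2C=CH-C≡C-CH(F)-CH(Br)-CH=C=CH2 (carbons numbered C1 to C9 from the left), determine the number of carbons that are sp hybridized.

C1: sp2
C2: sp2
C3: sp ✓
C4: sp ✓
C5: sp3
C6: sp3
C7: sp2
C8: sp ✓
C9: sp2
C3, C4, C8 → 3 sp carbons.

3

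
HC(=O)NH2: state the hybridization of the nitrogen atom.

sp²

Amide resonance delocalises the N lone pair; N is planar sp2.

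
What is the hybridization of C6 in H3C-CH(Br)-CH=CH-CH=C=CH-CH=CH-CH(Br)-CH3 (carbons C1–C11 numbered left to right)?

C6 carries 2 σ bonds, plus two π bonds, giving a steric number of 2, so it is sp.

sp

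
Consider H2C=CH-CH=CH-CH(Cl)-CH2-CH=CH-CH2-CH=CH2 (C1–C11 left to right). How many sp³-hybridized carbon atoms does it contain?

C1: sp2
C2: sp2
C3: sp2
C4: sp2
C5: sp3 ✓
C6: sp3 ✓
C7: sp2
C8: sp2
C9: sp3 ✓
C10: sp2
C11: sp2
C5, C6, C9 → 3 sp3 carbons.

3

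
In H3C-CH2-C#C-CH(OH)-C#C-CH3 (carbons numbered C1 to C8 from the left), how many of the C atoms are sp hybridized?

4

C1: sp3
C2: sp3
C3: sp ✓
C4: sp ✓
C5: sp3
C6: sp ✓
C7: sp ✓
C8: sp3
C3, C4, C6, C7 → 4 sp carbons.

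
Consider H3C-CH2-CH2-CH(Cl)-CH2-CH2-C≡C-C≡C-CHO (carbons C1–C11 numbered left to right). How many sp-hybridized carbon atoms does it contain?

4

C1: sp3
C2: sp3
C3: sp3
C4: sp3
C5: sp3
C6: sp3
C7: sp ✓
C8: sp ✓
C9: sp ✓
C10: sp ✓
C11: sp2
C7, C8, C9, C10 → 4 sp carbons.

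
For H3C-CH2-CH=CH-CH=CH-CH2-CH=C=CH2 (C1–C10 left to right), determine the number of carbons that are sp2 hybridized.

C1: sp3
C2: sp3
C3: sp2 ✓
C4: sp2 ✓
C5: sp2 ✓
C6: sp2 ✓
C7: sp3
C8: sp2 ✓
C9: sp
C10: sp2 ✓
C3, C4, C5, C6, C8, C10 → 6 sp2 carbons.

6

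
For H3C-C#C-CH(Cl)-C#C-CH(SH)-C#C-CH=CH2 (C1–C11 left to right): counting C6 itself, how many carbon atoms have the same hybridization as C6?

6

C6 is sp (two π bonds).
C1: sp3
C2: sp ✓
C3: sp ✓
C4: sp3
C5: sp ✓
C6: sp ✓
C7: sp3
C8: sp ✓
C9: sp ✓
C10: sp2
C11: sp2
6 carbons are sp.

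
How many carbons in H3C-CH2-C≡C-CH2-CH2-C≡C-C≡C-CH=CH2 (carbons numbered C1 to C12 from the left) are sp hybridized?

6

C1: sp3
C2: sp3
C3: sp ✓
C4: sp ✓
C5: sp3
C6: sp3
C7: sp ✓
C8: sp ✓
C9: sp ✓
C10: sp ✓
C11: sp2
C12: sp2
C3, C4, C7, C8, C9, C10 → 6 sp carbons.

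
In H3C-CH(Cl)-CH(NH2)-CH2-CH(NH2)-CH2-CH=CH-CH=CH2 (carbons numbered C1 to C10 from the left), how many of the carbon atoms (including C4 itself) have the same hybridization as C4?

6

C4 is sp3 (only σ bonds).
C1: sp3 ✓
C2: sp3 ✓
C3: sp3 ✓
C4: sp3 ✓
C5: sp3 ✓
C6: sp3 ✓
C7: sp2
C8: sp2
C9: sp2
C10: sp2
6 carbons are sp3.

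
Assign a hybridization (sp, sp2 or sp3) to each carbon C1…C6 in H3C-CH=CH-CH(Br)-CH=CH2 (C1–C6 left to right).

C1 (4 σ bonds) has steric number 4: sp3.
C2 — 3 σ bonds, plus one π bond. Steric number 3, so sp2.
C3 has 3 σ bonds, plus one π bond: steric number 3 → sp2.
C4: 4 σ bonds — 4 electron domains, sp3.
C5 has 3 σ bonds, plus one π bond: steric number 3 → sp2.
C6: 3 σ bonds, plus one π bond — 3 electron domains, sp2.

C1 sp3, C2 sp2, C3 sp2, C4 sp3, C5 sp2, C6 sp2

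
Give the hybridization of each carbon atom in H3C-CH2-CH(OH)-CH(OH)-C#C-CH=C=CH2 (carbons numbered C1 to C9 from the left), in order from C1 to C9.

C1: 4 σ bonds — 4 electron domains, sp3.
C2: 4 σ bonds; 4 regions of electron density → sp3.
C3 — 4 σ bonds. Steric number 4, so sp3.
C4 (4 σ bonds) has steric number 4: sp3.
C5: 2 σ bonds, plus two π bonds; 2 regions of electron density → sp.
C6: 2 σ bonds, plus two π bonds — 2 electron domains, sp.
C7: 3 σ bonds, plus one π bond; 3 regions of electron density → sp2.
C8 — 2 σ bonds, plus two π bonds. Steric number 2, so sp.
C9 has 3 σ bonds, plus one π bond: steric number 3 → sp2.

C1 sp3, C2 sp3, C3 sp3, C4 sp3, C5 sp, C6 sp, C7 sp2, C8 sp, C9 sp2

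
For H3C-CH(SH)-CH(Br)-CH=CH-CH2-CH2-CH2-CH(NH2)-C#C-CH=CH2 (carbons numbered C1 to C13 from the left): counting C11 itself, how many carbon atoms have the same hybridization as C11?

C11 is sp (two π bonds).
C1: sp3
C2: sp3
C3: sp3
C4: sp2
C5: sp2
C6: sp3
C7: sp3
C8: sp3
C9: sp3
C10: sp ✓
C11: sp ✓
C12: sp2
C13: sp2
2 carbons are sp.

2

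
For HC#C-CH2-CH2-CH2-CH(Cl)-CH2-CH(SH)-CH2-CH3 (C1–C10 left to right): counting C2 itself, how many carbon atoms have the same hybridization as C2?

C2 is sp (two π bonds).
C1: sp ✓
C2: sp ✓
C3: sp3
C4: sp3
C5: sp3
C6: sp3
C7: sp3
C8: sp3
C9: sp3
C10: sp3
2 carbons are sp.

2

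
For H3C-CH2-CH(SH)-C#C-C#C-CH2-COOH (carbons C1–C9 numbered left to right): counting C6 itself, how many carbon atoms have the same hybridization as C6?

4

C6 is sp (two π bonds).
C1: sp3
C2: sp3
C3: sp3
C4: sp ✓
C5: sp ✓
C6: sp ✓
C7: sp ✓
C8: sp3
C9: sp2
4 carbons are sp.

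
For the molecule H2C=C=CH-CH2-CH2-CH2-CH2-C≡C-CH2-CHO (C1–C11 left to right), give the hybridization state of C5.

sp³

C5: 4 σ bonds — 4 electron domains, sp3.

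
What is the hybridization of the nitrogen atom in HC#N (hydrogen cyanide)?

sp

The nitrogen atom has 1 σ bond and 1 lone pair, plus two π bonds: steric number 2 → sp.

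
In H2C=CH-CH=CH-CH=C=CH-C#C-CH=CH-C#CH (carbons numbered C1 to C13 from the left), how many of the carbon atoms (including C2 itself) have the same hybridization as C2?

8

C2 is sp2 (one π bond).
C1: sp2 ✓
C2: sp2 ✓
C3: sp2 ✓
C4: sp2 ✓
C5: sp2 ✓
C6: sp
C7: sp2 ✓
C8: sp
C9: sp
C10: sp2 ✓
C11: sp2 ✓
C12: sp
C13: sp
8 carbons are sp2.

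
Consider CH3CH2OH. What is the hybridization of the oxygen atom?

sp³

The oxygen atom: 2 σ bonds and 2 lone pairs; 4 regions of electron density → sp3.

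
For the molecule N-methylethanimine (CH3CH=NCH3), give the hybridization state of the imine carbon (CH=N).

sp^2

The imine carbon (CH=N) — 3 σ bonds, plus one π bond. Steric number 3, so sp2.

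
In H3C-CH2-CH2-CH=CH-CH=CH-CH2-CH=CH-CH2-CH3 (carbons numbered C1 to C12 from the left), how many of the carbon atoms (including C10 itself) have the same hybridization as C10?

6

C10 is sp2 (one π bond).
C1: sp3
C2: sp3
C3: sp3
C4: sp2 ✓
C5: sp2 ✓
C6: sp2 ✓
C7: sp2 ✓
C8: sp3
C9: sp2 ✓
C10: sp2 ✓
C11: sp3
C12: sp3
6 carbons are sp2.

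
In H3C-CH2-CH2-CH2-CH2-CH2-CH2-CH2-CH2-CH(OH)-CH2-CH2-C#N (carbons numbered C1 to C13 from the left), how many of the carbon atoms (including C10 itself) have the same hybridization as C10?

C10 is sp3 (only σ bonds).
C1: sp3 ✓
C2: sp3 ✓
C3: sp3 ✓
C4: sp3 ✓
C5: sp3 ✓
C6: sp3 ✓
C7: sp3 ✓
C8: sp3 ✓
C9: sp3 ✓
C10: sp3 ✓
C11: sp3 ✓
C12: sp3 ✓
C13: sp
12 carbons are sp3.

12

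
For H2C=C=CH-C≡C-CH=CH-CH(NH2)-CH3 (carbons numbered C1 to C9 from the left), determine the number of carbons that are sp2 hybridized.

C1: sp2 ✓
C2: sp
C3: sp2 ✓
C4: sp
C5: sp
C6: sp2 ✓
C7: sp2 ✓
C8: sp3
C9: sp3
C1, C3, C6, C7 → 4 sp2 carbons.

4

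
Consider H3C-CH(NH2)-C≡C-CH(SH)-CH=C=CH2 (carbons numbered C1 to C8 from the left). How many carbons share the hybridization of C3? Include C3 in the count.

3

C3 is sp (two π bonds).
C1: sp3
C2: sp3
C3: sp ✓
C4: sp ✓
C5: sp3
C6: sp2
C7: sp ✓
C8: sp2
3 carbons are sp.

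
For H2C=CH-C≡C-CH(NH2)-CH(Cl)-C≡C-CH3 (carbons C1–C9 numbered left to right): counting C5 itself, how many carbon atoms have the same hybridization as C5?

3

C5 is sp3 (only σ bonds).
C1: sp2
C2: sp2
C3: sp
C4: sp
C5: sp3 ✓
C6: sp3 ✓
C7: sp
C8: sp
C9: sp3 ✓
3 carbons are sp3.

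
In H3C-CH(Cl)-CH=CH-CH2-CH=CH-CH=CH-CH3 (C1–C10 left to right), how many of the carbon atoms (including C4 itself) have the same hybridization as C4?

C4 is sp2 (one π bond).
C1: sp3
C2: sp3
C3: sp2 ✓
C4: sp2 ✓
C5: sp3
C6: sp2 ✓
C7: sp2 ✓
C8: sp2 ✓
C9: sp2 ✓
C10: sp3
6 carbons are sp2.

6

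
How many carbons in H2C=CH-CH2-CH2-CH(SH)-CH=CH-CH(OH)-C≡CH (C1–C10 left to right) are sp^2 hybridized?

4

C1: sp2 ✓
C2: sp2 ✓
C3: sp3
C4: sp3
C5: sp3
C6: sp2 ✓
C7: sp2 ✓
C8: sp3
C9: sp
C10: sp
C1, C2, C6, C7 → 4 sp2 carbons.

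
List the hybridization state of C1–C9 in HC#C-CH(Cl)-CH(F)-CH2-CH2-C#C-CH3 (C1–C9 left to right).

C1 is sp: 2 σ bonds, plus two π bonds, 2 electron-density regions.
C2 is sp: 2 σ bonds, plus two π bonds, 2 electron-density regions.
C3 — 4 σ bonds. Steric number 4, so sp3.
C4 — 4 σ bonds. Steric number 4, so sp3.
C5: 4 σ bonds; 4 regions of electron density → sp3.
C6 (4 σ bonds) has steric number 4: sp3.
C7 — 2 σ bonds, plus two π bonds. Steric number 2, so sp.
C8 — 2 σ bonds, plus two π bonds. Steric number 2, so sp.
C9: 4 σ bonds — 4 electron domains, sp3.

C1 sp, C2 sp, C3 sp3, C4 sp3, C5 sp3, C6 sp3, C7 sp, C8 sp, C9 sp3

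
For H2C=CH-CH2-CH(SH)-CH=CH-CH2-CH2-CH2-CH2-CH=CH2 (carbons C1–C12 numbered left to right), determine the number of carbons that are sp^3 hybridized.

6

C1: sp2
C2: sp2
C3: sp3 ✓
C4: sp3 ✓
C5: sp2
C6: sp2
C7: sp3 ✓
C8: sp3 ✓
C9: sp3 ✓
C10: sp3 ✓
C11: sp2
C12: sp2
C3, C4, C7, C8, C9, C10 → 6 sp3 carbons.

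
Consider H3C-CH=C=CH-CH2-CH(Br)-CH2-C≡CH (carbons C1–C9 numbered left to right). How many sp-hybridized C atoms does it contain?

C1: sp3
C2: sp2
C3: sp ✓
C4: sp2
C5: sp3
C6: sp3
C7: sp3
C8: sp ✓
C9: sp ✓
C3, C8, C9 → 3 sp carbons.

3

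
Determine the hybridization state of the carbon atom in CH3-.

Three σ bonds + one lone pair = steric number 4 → sp3, pyramidal.

sp³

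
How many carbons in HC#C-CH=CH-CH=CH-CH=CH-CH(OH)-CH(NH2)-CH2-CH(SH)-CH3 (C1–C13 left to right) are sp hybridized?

C1: sp ✓
C2: sp ✓
C3: sp2
C4: sp2
C5: sp2
C6: sp2
C7: sp2
C8: sp2
C9: sp3
C10: sp3
C11: sp3
C12: sp3
C13: sp3
C1, C2 → 2 sp carbons.

2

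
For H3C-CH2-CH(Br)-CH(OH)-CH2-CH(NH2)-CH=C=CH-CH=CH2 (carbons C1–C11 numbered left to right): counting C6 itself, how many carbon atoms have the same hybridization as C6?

C6 is sp3 (only σ bonds).
C1: sp3 ✓
C2: sp3 ✓
C3: sp3 ✓
C4: sp3 ✓
C5: sp3 ✓
C6: sp3 ✓
C7: sp2
C8: sp
C9: sp2
C10: sp2
C11: sp2
6 carbons are sp3.

6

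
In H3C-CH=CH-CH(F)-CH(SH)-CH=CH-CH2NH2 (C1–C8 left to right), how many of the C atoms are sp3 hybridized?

4

C1: sp3 ✓
C2: sp2
C3: sp2
C4: sp3 ✓
C5: sp3 ✓
C6: sp2
C7: sp2
C8: sp3 ✓
C1, C4, C5, C8 → 4 sp3 carbons.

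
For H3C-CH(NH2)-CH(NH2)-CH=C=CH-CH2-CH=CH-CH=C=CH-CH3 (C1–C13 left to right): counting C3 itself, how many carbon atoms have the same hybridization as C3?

5

C3 is sp3 (only σ bonds).
C1: sp3 ✓
C2: sp3 ✓
C3: sp3 ✓
C4: sp2
C5: sp
C6: sp2
C7: sp3 ✓
C8: sp2
C9: sp2
C10: sp2
C11: sp
C12: sp2
C13: sp3 ✓
5 carbons are sp3.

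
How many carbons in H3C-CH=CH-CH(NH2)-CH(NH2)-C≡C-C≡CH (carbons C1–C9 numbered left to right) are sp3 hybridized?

C1: sp3 ✓
C2: sp2
C3: sp2
C4: sp3 ✓
C5: sp3 ✓
C6: sp
C7: sp
C8: sp
C9: sp
C1, C4, C5 → 3 sp3 carbons.

3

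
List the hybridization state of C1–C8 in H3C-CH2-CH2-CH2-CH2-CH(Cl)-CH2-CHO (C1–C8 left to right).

C1: 4 σ bonds; 4 regions of electron density → sp3.
C2 (4 σ bonds) has steric number 4: sp3.
C3 carries 4 σ bonds, giving a steric number of 4, so it is sp3.
C4 carries 4 σ bonds, giving a steric number of 4, so it is sp3.
C5 — 4 σ bonds. Steric number 4, so sp3.
C6 is sp3: 4 σ bonds, 4 electron-density regions.
C7 (4 σ bonds) has steric number 4: sp3.
C8 (3 σ bonds, plus one π bond) has steric number 3: sp2.

C1 sp3, C2 sp3, C3 sp3, C4 sp3, C5 sp3, C6 sp3, C7 sp3, C8 sp2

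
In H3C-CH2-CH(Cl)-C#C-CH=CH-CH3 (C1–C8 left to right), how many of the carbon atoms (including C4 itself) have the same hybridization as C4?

C4 is sp (two π bonds).
C1: sp3
C2: sp3
C3: sp3
C4: sp ✓
C5: sp ✓
C6: sp2
C7: sp2
C8: sp3
2 carbons are sp.

2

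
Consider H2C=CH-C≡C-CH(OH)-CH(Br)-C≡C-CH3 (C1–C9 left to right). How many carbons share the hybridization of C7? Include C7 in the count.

C7 is sp (two π bonds).
C1: sp2
C2: sp2
C3: sp ✓
C4: sp ✓
C5: sp3
C6: sp3
C7: sp ✓
C8: sp ✓
C9: sp3
4 carbons are sp.

4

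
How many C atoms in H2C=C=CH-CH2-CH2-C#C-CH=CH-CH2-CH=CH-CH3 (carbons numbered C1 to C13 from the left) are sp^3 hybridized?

C1: sp2
C2: sp
C3: sp2
C4: sp3 ✓
C5: sp3 ✓
C6: sp
C7: sp
C8: sp2
C9: sp2
C10: sp3 ✓
C11: sp2
C12: sp2
C13: sp3 ✓
C4, C5, C10, C13 → 4 sp3 carbons.

4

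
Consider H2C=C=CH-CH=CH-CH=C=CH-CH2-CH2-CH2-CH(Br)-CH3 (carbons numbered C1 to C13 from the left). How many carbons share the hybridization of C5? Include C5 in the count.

6

C5 is sp2 (one π bond).
C1: sp2 ✓
C2: sp
C3: sp2 ✓
C4: sp2 ✓
C5: sp2 ✓
C6: sp2 ✓
C7: sp
C8: sp2 ✓
C9: sp3
C10: sp3
C11: sp3
C12: sp3
C13: sp3
6 carbons are sp2.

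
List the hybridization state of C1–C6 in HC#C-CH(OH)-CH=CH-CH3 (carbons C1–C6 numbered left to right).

C1: 2 σ bonds, plus two π bonds; 2 regions of electron density → sp.
C2 — 2 σ bonds, plus two π bonds. Steric number 2, so sp.
C3: 4 σ bonds; 4 regions of electron density → sp3.
C4: 3 σ bonds, plus one π bond — 3 electron domains, sp2.
C5 (3 σ bonds, plus one π bond) has steric number 3: sp2.
C6: 4 σ bonds; 4 regions of electron density → sp3.

C1 sp, C2 sp, C3 sp3, C4 sp2, C5 sp2, C6 sp3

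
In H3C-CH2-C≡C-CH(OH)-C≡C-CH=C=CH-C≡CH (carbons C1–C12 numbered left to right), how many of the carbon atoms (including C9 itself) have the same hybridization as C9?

C9 is sp (two π bonds).
C1: sp3
C2: sp3
C3: sp ✓
C4: sp ✓
C5: sp3
C6: sp ✓
C7: sp ✓
C8: sp2
C9: sp ✓
C10: sp2
C11: sp ✓
C12: sp ✓
7 carbons are sp.

7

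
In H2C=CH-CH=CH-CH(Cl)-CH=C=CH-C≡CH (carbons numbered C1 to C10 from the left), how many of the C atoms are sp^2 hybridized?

6

C1: sp2 ✓
C2: sp2 ✓
C3: sp2 ✓
C4: sp2 ✓
C5: sp3
C6: sp2 ✓
C7: sp
C8: sp2 ✓
C9: sp
C10: sp
C1, C2, C3, C4, C6, C8 → 6 sp2 carbons.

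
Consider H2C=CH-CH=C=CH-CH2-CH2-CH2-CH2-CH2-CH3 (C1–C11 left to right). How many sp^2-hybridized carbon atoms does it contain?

C1: sp2 ✓
C2: sp2 ✓
C3: sp2 ✓
C4: sp
C5: sp2 ✓
C6: sp3
C7: sp3
C8: sp3
C9: sp3
C10: sp3
C11: sp3
C1, C2, C3, C5 → 4 sp2 carbons.

4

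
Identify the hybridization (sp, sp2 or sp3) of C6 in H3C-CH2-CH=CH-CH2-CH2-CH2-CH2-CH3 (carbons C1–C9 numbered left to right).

sp³

C6 — 4 σ bonds. Steric number 4, so sp3.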